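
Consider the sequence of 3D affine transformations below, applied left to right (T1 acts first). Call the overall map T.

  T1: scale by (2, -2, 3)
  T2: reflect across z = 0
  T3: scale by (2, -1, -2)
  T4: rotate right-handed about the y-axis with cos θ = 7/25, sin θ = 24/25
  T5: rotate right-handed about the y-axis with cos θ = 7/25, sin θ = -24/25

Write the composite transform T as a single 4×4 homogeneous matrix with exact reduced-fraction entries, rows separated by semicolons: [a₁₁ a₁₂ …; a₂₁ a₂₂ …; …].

T = [4 0 0 0; 0 2 0 0; 0 0 6 0; 0 0 0 1]

T1 = [2 0 0 0; 0 -2 0 0; 0 0 3 0; 0 0 0 1]
T2·T1 = [2 0 0 0; 0 -2 0 0; 0 0 -3 0; 0 0 0 1]
T3·…·T1 = [4 0 0 0; 0 2 0 0; 0 0 6 0; 0 0 0 1]
T4·…·T1 = [28/25 0 144/25 0; 0 2 0 0; -96/25 0 42/25 0; 0 0 0 1]
T5·…·T1 = [4 0 0 0; 0 2 0 0; 0 0 6 0; 0 0 0 1]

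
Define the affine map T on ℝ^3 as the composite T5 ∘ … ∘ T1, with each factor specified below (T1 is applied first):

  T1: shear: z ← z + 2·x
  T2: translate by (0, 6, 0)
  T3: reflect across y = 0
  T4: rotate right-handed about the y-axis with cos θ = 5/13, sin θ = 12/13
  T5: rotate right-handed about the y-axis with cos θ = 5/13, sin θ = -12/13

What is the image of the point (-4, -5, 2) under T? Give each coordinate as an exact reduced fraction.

T1 shear: z ← z + 2·x: (-4, -5, 2) → (-4, -5, -6)
T2 translate by (0, 6, 0): (-4, -5, -6) → (-4, 1, -6)
T3 reflect across y = 0: (-4, 1, -6) → (-4, -1, -6)
T4 rotate right-handed about the y-axis with cos θ = 5/13, sin θ = 12/13: (-4, -1, -6) → (-92/13, -1, 18/13)
T5 rotate right-handed about the y-axis with cos θ = 5/13, sin θ = -12/13: (-92/13, -1, 18/13) → (-4, -1, -6)

T(p) = (-4, -1, -6)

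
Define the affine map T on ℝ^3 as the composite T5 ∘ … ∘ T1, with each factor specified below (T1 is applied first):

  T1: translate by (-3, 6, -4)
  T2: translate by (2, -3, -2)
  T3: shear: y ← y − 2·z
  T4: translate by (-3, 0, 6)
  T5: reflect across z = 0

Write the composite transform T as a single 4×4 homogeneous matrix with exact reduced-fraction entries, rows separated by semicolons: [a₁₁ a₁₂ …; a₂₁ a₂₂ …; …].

T1 = [1 0 0 -3; 0 1 0 6; 0 0 1 -4; 0 0 0 1]
T2·T1 = [1 0 0 -1; 0 1 0 3; 0 0 1 -6; 0 0 0 1]
T3·…·T1 = [1 0 0 -1; 0 1 -2 15; 0 0 1 -6; 0 0 0 1]
T4·…·T1 = [1 0 0 -4; 0 1 -2 15; 0 0 1 0; 0 0 0 1]
T5·…·T1 = [1 0 0 -4; 0 1 -2 15; 0 0 -1 0; 0 0 0 1]

T = [1 0 0 -4; 0 1 -2 15; 0 0 -1 0; 0 0 0 1]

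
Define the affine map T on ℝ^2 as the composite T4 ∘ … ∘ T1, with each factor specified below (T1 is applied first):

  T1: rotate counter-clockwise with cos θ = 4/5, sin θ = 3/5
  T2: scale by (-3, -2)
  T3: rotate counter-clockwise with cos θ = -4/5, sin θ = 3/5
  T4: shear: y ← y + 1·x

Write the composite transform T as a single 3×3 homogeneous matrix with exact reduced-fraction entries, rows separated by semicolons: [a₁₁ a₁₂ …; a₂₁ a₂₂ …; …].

T1 = [4/5 -3/5 0; 3/5 4/5 0; 0 0 1]
T2·T1 = [-12/5 9/5 0; -6/5 -8/5 0; 0 0 1]
T3·…·T1 = [66/25 -12/25 0; -12/25 59/25 0; 0 0 1]
T4·…·T1 = [66/25 -12/25 0; 54/25 47/25 0; 0 0 1]

T = [66/25 -12/25 0; 54/25 47/25 0; 0 0 1]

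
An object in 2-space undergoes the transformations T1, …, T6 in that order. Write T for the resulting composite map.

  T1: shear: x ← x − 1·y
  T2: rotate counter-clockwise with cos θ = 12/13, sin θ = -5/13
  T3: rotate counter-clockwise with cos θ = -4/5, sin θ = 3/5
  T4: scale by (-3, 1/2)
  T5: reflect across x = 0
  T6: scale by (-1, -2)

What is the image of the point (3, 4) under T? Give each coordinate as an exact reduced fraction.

T1 shear: x ← x − 1·y: (3, 4) → (-1, 4)
T2 rotate counter-clockwise with cos θ = 12/13, sin θ = -5/13: (-1, 4) → (8/13, 53/13)
T3 rotate counter-clockwise with cos θ = -4/5, sin θ = 3/5: (8/13, 53/13) → (-191/65, -188/65)
T4 scale by (-3, 1/2): (-191/65, -188/65) → (573/65, -94/65)
T5 reflect across x = 0: (573/65, -94/65) → (-573/65, -94/65)
T6 scale by (-1, -2): (-573/65, -94/65) → (573/65, 188/65)

T(p) = (573/65, 188/65)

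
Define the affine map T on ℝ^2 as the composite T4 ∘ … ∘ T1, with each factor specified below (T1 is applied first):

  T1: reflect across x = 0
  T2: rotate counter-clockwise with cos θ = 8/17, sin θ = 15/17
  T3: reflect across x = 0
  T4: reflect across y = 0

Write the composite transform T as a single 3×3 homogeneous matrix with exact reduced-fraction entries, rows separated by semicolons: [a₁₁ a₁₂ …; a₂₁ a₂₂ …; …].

T1 = [-1 0 0; 0 1 0; 0 0 1]
T2·T1 = [-8/17 -15/17 0; -15/17 8/17 0; 0 0 1]
T3·…·T1 = [8/17 15/17 0; -15/17 8/17 0; 0 0 1]
T4·…·T1 = [8/17 15/17 0; 15/17 -8/17 0; 0 0 1]

T = [8/17 15/17 0; 15/17 -8/17 0; 0 0 1]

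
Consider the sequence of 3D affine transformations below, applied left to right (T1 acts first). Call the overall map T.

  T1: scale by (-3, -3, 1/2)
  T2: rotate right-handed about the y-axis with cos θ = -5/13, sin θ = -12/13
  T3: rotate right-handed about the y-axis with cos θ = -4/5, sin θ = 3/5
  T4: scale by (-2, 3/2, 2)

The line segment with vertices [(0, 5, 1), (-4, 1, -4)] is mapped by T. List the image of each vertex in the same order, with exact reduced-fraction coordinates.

T1 scale by (-3, -3, 1/2): (0, 5, 1) → (0, -15, 1/2); (-4, 1, -4) → (12, -3, -2)
T2 rotate right-handed about the y-axis with cos θ = -5/13, sin θ = -12/13: (0, -15, 1/2) → (-6/13, -15, -5/26); (12, -3, -2) → (-36/13, -3, 154/13)
T3 rotate right-handed about the y-axis with cos θ = -4/5, sin θ = 3/5: (-6/13, -15, -5/26) → (33/130, -15, 28/65); (-36/13, -3, 154/13) → (606/65, -3, -508/65)
T4 scale by (-2, 3/2, 2): (33/130, -15, 28/65) → (-33/65, -45/2, 56/65); (606/65, -3, -508/65) → (-1212/65, -9/2, -1016/65)

image vertices: (-33/65, -45/2, 56/65), (-1212/65, -9/2, -1016/65)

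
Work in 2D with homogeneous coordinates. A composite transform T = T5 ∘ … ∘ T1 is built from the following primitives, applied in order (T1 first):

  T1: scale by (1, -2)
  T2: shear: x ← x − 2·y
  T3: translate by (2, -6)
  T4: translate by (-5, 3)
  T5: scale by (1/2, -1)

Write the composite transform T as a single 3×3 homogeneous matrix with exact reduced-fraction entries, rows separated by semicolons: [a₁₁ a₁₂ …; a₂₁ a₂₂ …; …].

T1 = [1 0 0; 0 -2 0; 0 0 1]
T2·T1 = [1 4 0; 0 -2 0; 0 0 1]
T3·…·T1 = [1 4 2; 0 -2 -6; 0 0 1]
T4·…·T1 = [1 4 -3; 0 -2 -3; 0 0 1]
T5·…·T1 = [1/2 2 -3/2; 0 2 3; 0 0 1]

T = [1/2 2 -3/2; 0 2 3; 0 0 1]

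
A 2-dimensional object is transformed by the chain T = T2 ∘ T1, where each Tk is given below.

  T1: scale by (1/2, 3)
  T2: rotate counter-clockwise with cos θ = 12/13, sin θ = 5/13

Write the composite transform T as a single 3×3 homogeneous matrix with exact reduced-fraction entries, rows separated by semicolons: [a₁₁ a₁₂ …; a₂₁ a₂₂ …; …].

T = [6/13 -15/13 0; 5/26 36/13 0; 0 0 1]

T1 = [1/2 0 0; 0 3 0; 0 0 1]
T2·T1 = [6/13 -15/13 0; 5/26 36/13 0; 0 0 1]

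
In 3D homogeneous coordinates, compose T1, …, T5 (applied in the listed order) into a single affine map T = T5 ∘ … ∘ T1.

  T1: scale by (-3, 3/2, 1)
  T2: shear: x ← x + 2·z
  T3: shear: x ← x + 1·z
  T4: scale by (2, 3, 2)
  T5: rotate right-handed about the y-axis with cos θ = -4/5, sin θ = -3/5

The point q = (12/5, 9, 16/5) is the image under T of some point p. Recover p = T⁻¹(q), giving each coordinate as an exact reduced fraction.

p = (-2, 2, -2)

T1 = [-3 0 0 0; 0 3/2 0 0; 0 0 1 0; 0 0 0 1]
T2·T1 = [-3 0 2 0; 0 3/2 0 0; 0 0 1 0; 0 0 0 1]
T3·…·T1 = [-3 0 3 0; 0 3/2 0 0; 0 0 1 0; 0 0 0 1]
T4·…·T1 = [-6 0 6 0; 0 9/2 0 0; 0 0 2 0; 0 0 0 1]
T5·…·T1 = [24/5 0 -6 0; 0 9/2 0 0; -18/5 0 2 0; 0 0 0 1]
det M = -54; M⁻¹ = [-1/6 0 -1/2 0; 0 2/9 0 0; -3/10 0 -2/5 0; 0 0 0 1]
M⁻¹ · (12/5, 9, 16/5)ᵀ = (-2, 2, -2)ᵀ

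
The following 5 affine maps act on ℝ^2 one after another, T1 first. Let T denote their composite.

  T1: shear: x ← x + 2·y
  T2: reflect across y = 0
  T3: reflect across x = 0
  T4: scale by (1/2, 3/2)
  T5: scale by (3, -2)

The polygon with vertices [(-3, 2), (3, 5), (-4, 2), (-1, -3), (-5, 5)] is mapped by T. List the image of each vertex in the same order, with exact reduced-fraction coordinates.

T1 shear: x ← x + 2·y: (-3, 2) → (1, 2); (3, 5) → (13, 5); (-4, 2) → (0, 2); (-1, -3) → (-7, -3); (-5, 5) → (5, 5)
T2 reflect across y = 0: (1, 2) → (1, -2); (13, 5) → (13, -5); (0, 2) → (0, -2); (-7, -3) → (-7, 3); (5, 5) → (5, -5)
T3 reflect across x = 0: (1, -2) → (-1, -2); (13, -5) → (-13, -5); (0, -2) → (0, -2); (-7, 3) → (7, 3); (5, -5) → (-5, -5)
T4 scale by (1/2, 3/2): (-1, -2) → (-1/2, -3); (-13, -5) → (-13/2, -15/2); (0, -2) → (0, -3); (7, 3) → (7/2, 9/2); (-5, -5) → (-5/2, -15/2)
T5 scale by (3, -2): (-1/2, -3) → (-3/2, 6); (-13/2, -15/2) → (-39/2, 15); (0, -3) → (0, 6); (7/2, 9/2) → (21/2, -9); (-5/2, -15/2) → (-15/2, 15)

image vertices: (-3/2, 6), (-39/2, 15), (0, 6), (21/2, -9), (-15/2, 15)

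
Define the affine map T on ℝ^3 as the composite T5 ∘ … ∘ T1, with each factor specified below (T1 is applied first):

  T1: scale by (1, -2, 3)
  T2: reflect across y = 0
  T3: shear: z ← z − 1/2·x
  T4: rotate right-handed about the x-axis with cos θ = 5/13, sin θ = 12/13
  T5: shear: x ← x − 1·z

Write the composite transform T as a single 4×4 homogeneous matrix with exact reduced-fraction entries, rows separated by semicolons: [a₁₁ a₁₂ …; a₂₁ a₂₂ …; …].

T = [31/26 -24/13 -15/13 0; 6/13 10/13 -36/13 0; -5/26 24/13 15/13 0; 0 0 0 1]

T1 = [1 0 0 0; 0 -2 0 0; 0 0 3 0; 0 0 0 1]
T2·T1 = [1 0 0 0; 0 2 0 0; 0 0 3 0; 0 0 0 1]
T3·…·T1 = [1 0 0 0; 0 2 0 0; -1/2 0 3 0; 0 0 0 1]
T4·…·T1 = [1 0 0 0; 6/13 10/13 -36/13 0; -5/26 24/13 15/13 0; 0 0 0 1]
T5·…·T1 = [31/26 -24/13 -15/13 0; 6/13 10/13 -36/13 0; -5/26 24/13 15/13 0; 0 0 0 1]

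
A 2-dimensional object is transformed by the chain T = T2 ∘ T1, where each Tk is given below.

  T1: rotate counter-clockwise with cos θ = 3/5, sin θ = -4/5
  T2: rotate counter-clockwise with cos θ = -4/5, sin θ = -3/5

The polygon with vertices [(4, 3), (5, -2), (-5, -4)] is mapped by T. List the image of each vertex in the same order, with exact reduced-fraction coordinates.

image vertices: (-117/25, -44/25), (-106/25, 83/25), (148/25, 61/25)

T1 rotate counter-clockwise with cos θ = 3/5, sin θ = -4/5: (4, 3) → (24/5, -7/5); (5, -2) → (7/5, -26/5); (-5, -4) → (-31/5, 8/5)
T2 rotate counter-clockwise with cos θ = -4/5, sin θ = -3/5: (24/5, -7/5) → (-117/25, -44/25); (7/5, -26/5) → (-106/25, 83/25); (-31/5, 8/5) → (148/25, 61/25)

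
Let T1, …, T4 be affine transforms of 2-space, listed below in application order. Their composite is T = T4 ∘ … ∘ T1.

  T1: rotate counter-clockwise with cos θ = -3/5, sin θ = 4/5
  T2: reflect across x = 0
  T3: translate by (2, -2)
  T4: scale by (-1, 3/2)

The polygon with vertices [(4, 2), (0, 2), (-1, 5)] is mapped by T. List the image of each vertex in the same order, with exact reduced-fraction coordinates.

T1 rotate counter-clockwise with cos θ = -3/5, sin θ = 4/5: (4, 2) → (-4, 2); (0, 2) → (-8/5, -6/5); (-1, 5) → (-17/5, -19/5)
T2 reflect across x = 0: (-4, 2) → (4, 2); (-8/5, -6/5) → (8/5, -6/5); (-17/5, -19/5) → (17/5, -19/5)
T3 translate by (2, -2): (4, 2) → (6, 0); (8/5, -6/5) → (18/5, -16/5); (17/5, -19/5) → (27/5, -29/5)
T4 scale by (-1, 3/2): (6, 0) → (-6, 0); (18/5, -16/5) → (-18/5, -24/5); (27/5, -29/5) → (-27/5, -87/10)

image vertices: (-6, 0), (-18/5, -24/5), (-27/5, -87/10)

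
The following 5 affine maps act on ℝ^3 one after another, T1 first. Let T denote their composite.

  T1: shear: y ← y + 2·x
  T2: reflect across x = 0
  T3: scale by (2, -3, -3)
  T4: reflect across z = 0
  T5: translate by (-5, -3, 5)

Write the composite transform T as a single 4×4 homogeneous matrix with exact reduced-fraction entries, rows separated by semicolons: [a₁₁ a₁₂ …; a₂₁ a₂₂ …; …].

T = [-2 0 0 -5; -6 -3 0 -3; 0 0 3 5; 0 0 0 1]

T1 = [1 0 0 0; 2 1 0 0; 0 0 1 0; 0 0 0 1]
T2·T1 = [-1 0 0 0; 2 1 0 0; 0 0 1 0; 0 0 0 1]
T3·…·T1 = [-2 0 0 0; -6 -3 0 0; 0 0 -3 0; 0 0 0 1]
T4·…·T1 = [-2 0 0 0; -6 -3 0 0; 0 0 3 0; 0 0 0 1]
T5·…·T1 = [-2 0 0 -5; -6 -3 0 -3; 0 0 3 5; 0 0 0 1]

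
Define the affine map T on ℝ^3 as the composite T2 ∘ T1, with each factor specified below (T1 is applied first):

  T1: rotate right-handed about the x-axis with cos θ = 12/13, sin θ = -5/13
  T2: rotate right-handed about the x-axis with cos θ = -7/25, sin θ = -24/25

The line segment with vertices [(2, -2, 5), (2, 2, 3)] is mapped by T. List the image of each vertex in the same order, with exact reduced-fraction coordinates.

T1 rotate right-handed about the x-axis with cos θ = 12/13, sin θ = -5/13: (2, -2, 5) → (2, 1/13, 70/13); (2, 2, 3) → (2, 3, 2)
T2 rotate right-handed about the x-axis with cos θ = -7/25, sin θ = -24/25: (2, 1/13, 70/13) → (2, 1673/325, -514/325); (2, 3, 2) → (2, 27/25, -86/25)

image vertices: (2, 1673/325, -514/325), (2, 27/25, -86/25)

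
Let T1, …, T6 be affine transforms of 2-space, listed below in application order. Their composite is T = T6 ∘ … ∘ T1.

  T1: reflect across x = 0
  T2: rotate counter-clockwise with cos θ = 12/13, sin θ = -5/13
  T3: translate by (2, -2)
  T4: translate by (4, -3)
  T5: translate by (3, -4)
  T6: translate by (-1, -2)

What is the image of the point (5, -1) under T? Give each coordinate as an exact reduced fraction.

T(p) = (3, -10)

T1 reflect across x = 0: (5, -1) → (-5, -1)
T2 rotate counter-clockwise with cos θ = 12/13, sin θ = -5/13: (-5, -1) → (-5, 1)
T3 translate by (2, -2): (-5, 1) → (-3, -1)
T4 translate by (4, -3): (-3, -1) → (1, -4)
T5 translate by (3, -4): (1, -4) → (4, -8)
T6 translate by (-1, -2): (4, -8) → (3, -10)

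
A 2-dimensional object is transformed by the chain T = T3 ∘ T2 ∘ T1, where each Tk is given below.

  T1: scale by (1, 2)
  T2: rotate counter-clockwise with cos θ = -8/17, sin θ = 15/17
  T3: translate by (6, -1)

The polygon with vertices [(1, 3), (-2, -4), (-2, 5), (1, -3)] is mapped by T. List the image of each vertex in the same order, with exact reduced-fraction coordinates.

image vertices: (4/17, -50/17), (14, 1), (-32/17, -127/17), (184/17, 46/17)

T1 scale by (1, 2): (1, 3) → (1, 6); (-2, -4) → (-2, -8); (-2, 5) → (-2, 10); (1, -3) → (1, -6)
T2 rotate counter-clockwise with cos θ = -8/17, sin θ = 15/17: (1, 6) → (-98/17, -33/17); (-2, -8) → (8, 2); (-2, 10) → (-134/17, -110/17); (1, -6) → (82/17, 63/17)
T3 translate by (6, -1): (-98/17, -33/17) → (4/17, -50/17); (8, 2) → (14, 1); (-134/17, -110/17) → (-32/17, -127/17); (82/17, 63/17) → (184/17, 46/17)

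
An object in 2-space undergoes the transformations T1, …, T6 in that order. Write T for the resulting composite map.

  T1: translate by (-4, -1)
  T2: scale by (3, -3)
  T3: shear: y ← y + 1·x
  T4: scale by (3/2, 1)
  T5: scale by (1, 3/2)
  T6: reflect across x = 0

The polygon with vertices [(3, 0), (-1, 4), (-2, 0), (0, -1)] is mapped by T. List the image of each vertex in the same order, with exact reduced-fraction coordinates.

image vertices: (9/2, 0), (45/2, -36), (27, -45/2), (18, -9)

T1 translate by (-4, -1): (3, 0) → (-1, -1); (-1, 4) → (-5, 3); (-2, 0) → (-6, -1); (0, -1) → (-4, -2)
T2 scale by (3, -3): (-1, -1) → (-3, 3); (-5, 3) → (-15, -9); (-6, -1) → (-18, 3); (-4, -2) → (-12, 6)
T3 shear: y ← y + 1·x: (-3, 3) → (-3, 0); (-15, -9) → (-15, -24); (-18, 3) → (-18, -15); (-12, 6) → (-12, -6)
T4 scale by (3/2, 1): (-3, 0) → (-9/2, 0); (-15, -24) → (-45/2, -24); (-18, -15) → (-27, -15); (-12, -6) → (-18, -6)
T5 scale by (1, 3/2): (-9/2, 0) → (-9/2, 0); (-45/2, -24) → (-45/2, -36); (-27, -15) → (-27, -45/2); (-18, -6) → (-18, -9)
T6 reflect across x = 0: (-9/2, 0) → (9/2, 0); (-45/2, -36) → (45/2, -36); (-27, -45/2) → (27, -45/2); (-18, -9) → (18, -9)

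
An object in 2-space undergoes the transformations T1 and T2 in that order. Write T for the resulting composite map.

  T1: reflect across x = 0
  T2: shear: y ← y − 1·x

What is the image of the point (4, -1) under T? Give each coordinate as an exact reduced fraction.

T1 reflect across x = 0: (4, -1) → (-4, -1)
T2 shear: y ← y − 1·x: (-4, -1) → (-4, 3)

T(p) = (-4, 3)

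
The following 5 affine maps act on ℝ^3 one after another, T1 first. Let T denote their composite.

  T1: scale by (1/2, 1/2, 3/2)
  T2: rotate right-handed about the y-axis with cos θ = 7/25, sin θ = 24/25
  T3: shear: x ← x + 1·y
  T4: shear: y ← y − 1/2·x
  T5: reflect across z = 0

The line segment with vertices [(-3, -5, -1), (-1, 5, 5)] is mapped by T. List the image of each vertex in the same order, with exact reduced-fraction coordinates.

image vertices: (-109/25, -8/25, -51/50), (239/25, -57/25, -129/50)

T1 scale by (1/2, 1/2, 3/2): (-3, -5, -1) → (-3/2, -5/2, -3/2); (-1, 5, 5) → (-1/2, 5/2, 15/2)
T2 rotate right-handed about the y-axis with cos θ = 7/25, sin θ = 24/25: (-3/2, -5/2, -3/2) → (-93/50, -5/2, 51/50); (-1/2, 5/2, 15/2) → (353/50, 5/2, 129/50)
T3 shear: x ← x + 1·y: (-93/50, -5/2, 51/50) → (-109/25, -5/2, 51/50); (353/50, 5/2, 129/50) → (239/25, 5/2, 129/50)
T4 shear: y ← y − 1/2·x: (-109/25, -5/2, 51/50) → (-109/25, -8/25, 51/50); (239/25, 5/2, 129/50) → (239/25, -57/25, 129/50)
T5 reflect across z = 0: (-109/25, -8/25, 51/50) → (-109/25, -8/25, -51/50); (239/25, -57/25, 129/50) → (239/25, -57/25, -129/50)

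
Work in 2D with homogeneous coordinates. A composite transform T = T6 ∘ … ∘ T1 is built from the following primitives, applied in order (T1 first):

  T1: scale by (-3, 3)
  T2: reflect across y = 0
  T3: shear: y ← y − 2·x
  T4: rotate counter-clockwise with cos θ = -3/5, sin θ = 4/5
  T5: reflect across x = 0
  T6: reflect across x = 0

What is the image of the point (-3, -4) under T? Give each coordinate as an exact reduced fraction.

T(p) = (-3/5, 54/5)

T1 scale by (-3, 3): (-3, -4) → (9, -12)
T2 reflect across y = 0: (9, -12) → (9, 12)
T3 shear: y ← y − 2·x: (9, 12) → (9, -6)
T4 rotate counter-clockwise with cos θ = -3/5, sin θ = 4/5: (9, -6) → (-3/5, 54/5)
T5 reflect across x = 0: (-3/5, 54/5) → (3/5, 54/5)
T6 reflect across x = 0: (3/5, 54/5) → (-3/5, 54/5)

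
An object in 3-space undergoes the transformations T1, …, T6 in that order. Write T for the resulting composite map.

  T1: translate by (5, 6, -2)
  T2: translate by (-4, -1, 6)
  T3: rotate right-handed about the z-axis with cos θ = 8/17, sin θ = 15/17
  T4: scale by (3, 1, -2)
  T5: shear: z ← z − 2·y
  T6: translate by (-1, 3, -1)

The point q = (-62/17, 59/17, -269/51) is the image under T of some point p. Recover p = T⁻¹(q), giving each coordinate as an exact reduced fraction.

p = (-1, -4, -7/3)

T1 = [1 0 0 5; 0 1 0 6; 0 0 1 -2; 0 0 0 1]
T2·T1 = [1 0 0 1; 0 1 0 5; 0 0 1 4; 0 0 0 1]
T3·…·T1 = [8/17 -15/17 0 -67/17; 15/17 8/17 0 55/17; 0 0 1 4; 0 0 0 1]
T4·…·T1 = [24/17 -45/17 0 -201/17; 15/17 8/17 0 55/17; 0 0 -2 -8; 0 0 0 1]
T5·…·T1 = [24/17 -45/17 0 -201/17; 15/17 8/17 0 55/17; -30/17 -16/17 -2 -246/17; 0 0 0 1]
T6·…·T1 = [24/17 -45/17 0 -218/17; 15/17 8/17 0 106/17; -30/17 -16/17 -2 -263/17; 0 0 0 1]
det M = -6; M⁻¹ = [8/51 15/17 0 -178/51; -5/17 8/17 0 -114/17; 0 -1 -1/2 -3/2; 0 0 0 1]
M⁻¹ · (-62/17, 59/17, -269/51)ᵀ = (-1, -4, -7/3)ᵀ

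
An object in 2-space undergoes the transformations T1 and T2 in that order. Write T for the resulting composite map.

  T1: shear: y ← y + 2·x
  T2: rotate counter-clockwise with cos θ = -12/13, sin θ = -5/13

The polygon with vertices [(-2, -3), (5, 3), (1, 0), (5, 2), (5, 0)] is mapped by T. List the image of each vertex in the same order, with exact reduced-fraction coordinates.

T1 shear: y ← y + 2·x: (-2, -3) → (-2, -7); (5, 3) → (5, 13); (1, 0) → (1, 2); (5, 2) → (5, 12); (5, 0) → (5, 10)
T2 rotate counter-clockwise with cos θ = -12/13, sin θ = -5/13: (-2, -7) → (-11/13, 94/13); (5, 13) → (5/13, -181/13); (1, 2) → (-2/13, -29/13); (5, 12) → (0, -13); (5, 10) → (-10/13, -145/13)

image vertices: (-11/13, 94/13), (5/13, -181/13), (-2/13, -29/13), (0, -13), (-10/13, -145/13)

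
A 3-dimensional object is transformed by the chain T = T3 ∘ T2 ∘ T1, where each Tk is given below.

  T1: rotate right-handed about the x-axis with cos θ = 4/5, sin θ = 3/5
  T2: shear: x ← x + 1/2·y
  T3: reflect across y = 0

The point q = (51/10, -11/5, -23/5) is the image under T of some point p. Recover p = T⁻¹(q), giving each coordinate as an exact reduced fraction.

p = (4, -1, -5)

T1 = [1 0 0 0; 0 4/5 -3/5 0; 0 3/5 4/5 0; 0 0 0 1]
T2·T1 = [1 2/5 -3/10 0; 0 4/5 -3/5 0; 0 3/5 4/5 0; 0 0 0 1]
T3·…·T1 = [1 2/5 -3/10 0; 0 -4/5 3/5 0; 0 3/5 4/5 0; 0 0 0 1]
det M = -1; M⁻¹ = [1 1/2 0 0; 0 -4/5 3/5 0; 0 3/5 4/5 0; 0 0 0 1]
M⁻¹ · (51/10, -11/5, -23/5)ᵀ = (4, -1, -5)ᵀ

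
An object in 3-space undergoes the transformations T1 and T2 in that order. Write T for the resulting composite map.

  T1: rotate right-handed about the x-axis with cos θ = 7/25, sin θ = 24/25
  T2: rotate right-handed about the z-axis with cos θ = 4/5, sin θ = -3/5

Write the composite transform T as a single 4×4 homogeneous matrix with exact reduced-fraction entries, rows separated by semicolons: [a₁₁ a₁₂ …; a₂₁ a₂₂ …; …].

T1 = [1 0 0 0; 0 7/25 -24/25 0; 0 24/25 7/25 0; 0 0 0 1]
T2·T1 = [4/5 21/125 -72/125 0; -3/5 28/125 -96/125 0; 0 24/25 7/25 0; 0 0 0 1]

T = [4/5 21/125 -72/125 0; -3/5 28/125 -96/125 0; 0 24/25 7/25 0; 0 0 0 1]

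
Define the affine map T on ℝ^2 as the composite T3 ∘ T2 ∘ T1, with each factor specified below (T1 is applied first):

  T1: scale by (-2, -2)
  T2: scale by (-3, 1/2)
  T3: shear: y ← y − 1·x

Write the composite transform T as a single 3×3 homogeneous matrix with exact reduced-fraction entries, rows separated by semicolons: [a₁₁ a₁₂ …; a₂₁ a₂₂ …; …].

T = [6 0 0; -6 -1 0; 0 0 1]

T1 = [-2 0 0; 0 -2 0; 0 0 1]
T2·T1 = [6 0 0; 0 -1 0; 0 0 1]
T3·…·T1 = [6 0 0; -6 -1 0; 0 0 1]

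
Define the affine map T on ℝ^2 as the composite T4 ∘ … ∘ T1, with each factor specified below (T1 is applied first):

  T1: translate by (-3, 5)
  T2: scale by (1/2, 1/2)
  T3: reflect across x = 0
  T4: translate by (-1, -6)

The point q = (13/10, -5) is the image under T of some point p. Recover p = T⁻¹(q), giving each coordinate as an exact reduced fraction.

T1 = [1 0 -3; 0 1 5; 0 0 1]
T2·T1 = [1/2 0 -3/2; 0 1/2 5/2; 0 0 1]
T3·…·T1 = [-1/2 0 3/2; 0 1/2 5/2; 0 0 1]
T4·…·T1 = [-1/2 0 1/2; 0 1/2 -7/2; 0 0 1]
det M = -1/4; M⁻¹ = [-2 0 1; 0 2 7; 0 0 1]
M⁻¹ · (13/10, -5)ᵀ = (-8/5, -3)ᵀ

p = (-8/5, -3)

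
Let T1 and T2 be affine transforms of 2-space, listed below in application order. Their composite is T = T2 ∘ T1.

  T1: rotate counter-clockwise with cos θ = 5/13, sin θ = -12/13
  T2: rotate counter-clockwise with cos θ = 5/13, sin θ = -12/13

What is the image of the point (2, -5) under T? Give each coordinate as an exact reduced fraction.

T(p) = (-838/169, 355/169)

T1 rotate counter-clockwise with cos θ = 5/13, sin θ = -12/13: (2, -5) → (-50/13, -49/13)
T2 rotate counter-clockwise with cos θ = 5/13, sin θ = -12/13: (-50/13, -49/13) → (-838/169, 355/169)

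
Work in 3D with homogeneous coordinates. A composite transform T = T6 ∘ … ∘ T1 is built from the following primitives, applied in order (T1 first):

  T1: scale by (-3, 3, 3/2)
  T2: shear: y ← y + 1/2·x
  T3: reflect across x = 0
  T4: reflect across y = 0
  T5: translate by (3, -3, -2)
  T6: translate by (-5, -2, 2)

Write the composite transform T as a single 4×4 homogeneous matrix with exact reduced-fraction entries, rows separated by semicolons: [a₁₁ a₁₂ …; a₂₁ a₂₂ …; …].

T = [3 0 0 -2; 3/2 -3 0 -5; 0 0 3/2 0; 0 0 0 1]

T1 = [-3 0 0 0; 0 3 0 0; 0 0 3/2 0; 0 0 0 1]
T2·T1 = [-3 0 0 0; -3/2 3 0 0; 0 0 3/2 0; 0 0 0 1]
T3·…·T1 = [3 0 0 0; -3/2 3 0 0; 0 0 3/2 0; 0 0 0 1]
T4·…·T1 = [3 0 0 0; 3/2 -3 0 0; 0 0 3/2 0; 0 0 0 1]
T5·…·T1 = [3 0 0 3; 3/2 -3 0 -3; 0 0 3/2 -2; 0 0 0 1]
T6·…·T1 = [3 0 0 -2; 3/2 -3 0 -5; 0 0 3/2 0; 0 0 0 1]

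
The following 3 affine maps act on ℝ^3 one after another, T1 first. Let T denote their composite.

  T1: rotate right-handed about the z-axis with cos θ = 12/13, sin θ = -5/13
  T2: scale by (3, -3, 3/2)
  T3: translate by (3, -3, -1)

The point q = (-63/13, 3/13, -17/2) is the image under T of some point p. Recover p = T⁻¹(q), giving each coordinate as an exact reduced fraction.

T1 = [12/13 5/13 0 0; -5/13 12/13 0 0; 0 0 1 0; 0 0 0 1]
T2·T1 = [36/13 15/13 0 0; 15/13 -36/13 0 0; 0 0 3/2 0; 0 0 0 1]
T3·…·T1 = [36/13 15/13 0 3; 15/13 -36/13 0 -3; 0 0 3/2 -1; 0 0 0 1]
det M = -27/2; M⁻¹ = [4/13 5/39 0 -7/13; 5/39 -4/13 0 -17/13; 0 0 2/3 2/3; 0 0 0 1]
M⁻¹ · (-63/13, 3/13, -17/2)ᵀ = (-2, -2, -5)ᵀ

p = (-2, -2, -5)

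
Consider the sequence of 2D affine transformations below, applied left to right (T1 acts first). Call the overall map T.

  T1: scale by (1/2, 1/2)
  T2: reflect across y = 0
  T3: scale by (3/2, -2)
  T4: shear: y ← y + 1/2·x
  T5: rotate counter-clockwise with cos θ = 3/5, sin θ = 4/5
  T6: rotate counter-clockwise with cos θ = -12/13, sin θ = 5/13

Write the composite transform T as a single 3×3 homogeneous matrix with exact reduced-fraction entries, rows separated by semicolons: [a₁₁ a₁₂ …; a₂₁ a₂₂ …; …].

T1 = [1/2 0 0; 0 1/2 0; 0 0 1]
T2·T1 = [1/2 0 0; 0 -1/2 0; 0 0 1]
T3·…·T1 = [3/4 0 0; 0 1 0; 0 0 1]
T4·…·T1 = [3/4 0 0; 3/8 1 0; 0 0 1]
T5·…·T1 = [3/20 -4/5 0; 33/40 3/5 0; 0 0 1]
T6·…·T1 = [-237/520 33/65 0; -183/260 -56/65 0; 0 0 1]

T = [-237/520 33/65 0; -183/260 -56/65 0; 0 0 1]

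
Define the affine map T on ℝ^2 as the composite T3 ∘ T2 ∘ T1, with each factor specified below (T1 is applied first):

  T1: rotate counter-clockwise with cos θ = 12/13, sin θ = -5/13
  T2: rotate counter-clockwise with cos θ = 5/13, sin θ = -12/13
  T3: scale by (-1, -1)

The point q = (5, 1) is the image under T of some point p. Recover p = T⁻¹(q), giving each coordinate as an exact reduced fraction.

p = (1, -5)

T1 = [12/13 5/13 0; -5/13 12/13 0; 0 0 1]
T2·T1 = [0 1 0; -1 0 0; 0 0 1]
T3·…·T1 = [0 -1 0; 1 0 0; 0 0 1]
det M = 1; M⁻¹ = [0 1 0; -1 0 0; 0 0 1]
M⁻¹ · (5, 1)ᵀ = (1, -5)ᵀ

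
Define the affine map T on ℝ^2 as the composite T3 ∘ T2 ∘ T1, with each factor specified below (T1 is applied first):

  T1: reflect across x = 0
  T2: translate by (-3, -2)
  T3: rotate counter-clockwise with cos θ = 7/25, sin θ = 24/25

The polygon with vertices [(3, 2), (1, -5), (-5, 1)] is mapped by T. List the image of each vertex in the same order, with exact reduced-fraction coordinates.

T1 reflect across x = 0: (3, 2) → (-3, 2); (1, -5) → (-1, -5); (-5, 1) → (5, 1)
T2 translate by (-3, -2): (-3, 2) → (-6, 0); (-1, -5) → (-4, -7); (5, 1) → (2, -1)
T3 rotate counter-clockwise with cos θ = 7/25, sin θ = 24/25: (-6, 0) → (-42/25, -144/25); (-4, -7) → (28/5, -29/5); (2, -1) → (38/25, 41/25)

image vertices: (-42/25, -144/25), (28/5, -29/5), (38/25, 41/25)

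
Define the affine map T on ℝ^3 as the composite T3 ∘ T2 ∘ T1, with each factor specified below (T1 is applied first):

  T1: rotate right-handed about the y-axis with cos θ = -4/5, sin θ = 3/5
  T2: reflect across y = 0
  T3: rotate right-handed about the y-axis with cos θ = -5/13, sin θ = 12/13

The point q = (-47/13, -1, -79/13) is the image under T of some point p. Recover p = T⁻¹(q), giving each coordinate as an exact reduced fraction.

p = (-5, 1, 5)

T1 = [-4/5 0 3/5 0; 0 1 0 0; -3/5 0 -4/5 0; 0 0 0 1]
T2·T1 = [-4/5 0 3/5 0; 0 -1 0 0; -3/5 0 -4/5 0; 0 0 0 1]
T3·…·T1 = [-16/65 0 -63/65 0; 0 -1 0 0; 63/65 0 -16/65 0; 0 0 0 1]
det M = -1; M⁻¹ = [-16/65 0 63/65 0; 0 -1 0 0; -63/65 0 -16/65 0; 0 0 0 1]
M⁻¹ · (-47/13, -1, -79/13)ᵀ = (-5, 1, 5)ᵀ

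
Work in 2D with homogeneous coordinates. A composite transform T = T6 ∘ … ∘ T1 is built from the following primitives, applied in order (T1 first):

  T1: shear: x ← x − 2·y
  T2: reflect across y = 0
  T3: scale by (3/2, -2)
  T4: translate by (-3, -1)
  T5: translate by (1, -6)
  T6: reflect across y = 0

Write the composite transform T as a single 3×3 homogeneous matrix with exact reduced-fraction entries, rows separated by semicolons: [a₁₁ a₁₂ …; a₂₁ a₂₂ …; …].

T = [3/2 -3 -2; 0 -2 7; 0 0 1]

T1 = [1 -2 0; 0 1 0; 0 0 1]
T2·T1 = [1 -2 0; 0 -1 0; 0 0 1]
T3·…·T1 = [3/2 -3 0; 0 2 0; 0 0 1]
T4·…·T1 = [3/2 -3 -3; 0 2 -1; 0 0 1]
T5·…·T1 = [3/2 -3 -2; 0 2 -7; 0 0 1]
T6·…·T1 = [3/2 -3 -2; 0 -2 7; 0 0 1]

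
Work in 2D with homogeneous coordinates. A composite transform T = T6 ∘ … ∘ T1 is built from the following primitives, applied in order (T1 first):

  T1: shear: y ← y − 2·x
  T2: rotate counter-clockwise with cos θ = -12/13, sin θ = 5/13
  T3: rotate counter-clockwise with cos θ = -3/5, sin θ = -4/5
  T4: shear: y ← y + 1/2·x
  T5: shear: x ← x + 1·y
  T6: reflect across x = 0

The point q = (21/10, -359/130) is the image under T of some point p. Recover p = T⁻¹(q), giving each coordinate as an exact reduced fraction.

p = (-1, -5)

T1 = [1 0 0; -2 1 0; 0 0 1]
T2·T1 = [-2/13 -5/13 0; 29/13 -12/13 0; 0 0 1]
T3·…·T1 = [122/65 -33/65 0; -79/65 56/65 0; 0 0 1]
T4·…·T1 = [122/65 -33/65 0; -18/65 79/130 0; 0 0 1]
T5·…·T1 = [8/5 1/10 0; -18/65 79/130 0; 0 0 1]
T6·…·T1 = [-8/5 -1/10 0; -18/65 79/130 0; 0 0 1]
det M = -1; M⁻¹ = [-79/130 -1/10 0; -18/65 8/5 0; 0 0 1]
M⁻¹ · (21/10, -359/130)ᵀ = (-1, -5)ᵀ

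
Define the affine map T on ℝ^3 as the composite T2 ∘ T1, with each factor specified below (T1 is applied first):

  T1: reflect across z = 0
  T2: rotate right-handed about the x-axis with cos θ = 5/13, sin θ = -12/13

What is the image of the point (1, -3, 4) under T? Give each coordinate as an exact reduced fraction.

T1 reflect across z = 0: (1, -3, 4) → (1, -3, -4)
T2 rotate right-handed about the x-axis with cos θ = 5/13, sin θ = -12/13: (1, -3, -4) → (1, -63/13, 16/13)

T(p) = (1, -63/13, 16/13)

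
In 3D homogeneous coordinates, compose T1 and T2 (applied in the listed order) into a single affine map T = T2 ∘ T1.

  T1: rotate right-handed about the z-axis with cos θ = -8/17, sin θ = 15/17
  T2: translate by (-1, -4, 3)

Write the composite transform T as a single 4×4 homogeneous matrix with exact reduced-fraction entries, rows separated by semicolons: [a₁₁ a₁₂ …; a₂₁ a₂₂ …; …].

T = [-8/17 -15/17 0 -1; 15/17 -8/17 0 -4; 0 0 1 3; 0 0 0 1]

T1 = [-8/17 -15/17 0 0; 15/17 -8/17 0 0; 0 0 1 0; 0 0 0 1]
T2·T1 = [-8/17 -15/17 0 -1; 15/17 -8/17 0 -4; 0 0 1 3; 0 0 0 1]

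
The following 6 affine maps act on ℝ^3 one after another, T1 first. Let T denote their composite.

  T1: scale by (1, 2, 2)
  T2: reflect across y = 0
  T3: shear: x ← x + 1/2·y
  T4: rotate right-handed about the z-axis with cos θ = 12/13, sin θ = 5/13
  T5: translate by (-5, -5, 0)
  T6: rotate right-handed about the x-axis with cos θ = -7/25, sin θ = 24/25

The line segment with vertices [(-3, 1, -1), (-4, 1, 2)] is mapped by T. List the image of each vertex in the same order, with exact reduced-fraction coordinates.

image vertices: (-103/13, 1387/325, -2434/325), (-115/13, -18/13, -124/13)

T1 scale by (1, 2, 2): (-3, 1, -1) → (-3, 2, -2); (-4, 1, 2) → (-4, 2, 4)
T2 reflect across y = 0: (-3, 2, -2) → (-3, -2, -2); (-4, 2, 4) → (-4, -2, 4)
T3 shear: x ← x + 1/2·y: (-3, -2, -2) → (-4, -2, -2); (-4, -2, 4) → (-5, -2, 4)
T4 rotate right-handed about the z-axis with cos θ = 12/13, sin θ = 5/13: (-4, -2, -2) → (-38/13, -44/13, -2); (-5, -2, 4) → (-50/13, -49/13, 4)
T5 translate by (-5, -5, 0): (-38/13, -44/13, -2) → (-103/13, -109/13, -2); (-50/13, -49/13, 4) → (-115/13, -114/13, 4)
T6 rotate right-handed about the x-axis with cos θ = -7/25, sin θ = 24/25: (-103/13, -109/13, -2) → (-103/13, 1387/325, -2434/325); (-115/13, -114/13, 4) → (-115/13, -18/13, -124/13)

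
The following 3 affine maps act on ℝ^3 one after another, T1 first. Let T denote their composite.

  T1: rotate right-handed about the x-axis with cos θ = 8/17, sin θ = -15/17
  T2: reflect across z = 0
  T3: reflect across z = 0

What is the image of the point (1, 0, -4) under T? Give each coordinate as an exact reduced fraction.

T(p) = (1, -60/17, -32/17)

T1 rotate right-handed about the x-axis with cos θ = 8/17, sin θ = -15/17: (1, 0, -4) → (1, -60/17, -32/17)
T2 reflect across z = 0: (1, -60/17, -32/17) → (1, -60/17, 32/17)
T3 reflect across z = 0: (1, -60/17, 32/17) → (1, -60/17, -32/17)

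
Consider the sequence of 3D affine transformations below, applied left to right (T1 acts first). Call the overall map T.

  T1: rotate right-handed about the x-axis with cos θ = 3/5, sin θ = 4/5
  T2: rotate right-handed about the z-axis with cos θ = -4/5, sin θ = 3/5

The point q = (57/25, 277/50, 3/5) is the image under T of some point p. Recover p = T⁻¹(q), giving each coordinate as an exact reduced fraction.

p = (3/2, -3, 5)

T1 = [1 0 0 0; 0 3/5 -4/5 0; 0 4/5 3/5 0; 0 0 0 1]
T2·T1 = [-4/5 -9/25 12/25 0; 3/5 -12/25 16/25 0; 0 4/5 3/5 0; 0 0 0 1]
det M = 1; M⁻¹ = [-4/5 3/5 0 0; -9/25 -12/25 4/5 0; 12/25 16/25 3/5 0; 0 0 0 1]
M⁻¹ · (57/25, 277/50, 3/5)ᵀ = (3/2, -3, 5)ᵀ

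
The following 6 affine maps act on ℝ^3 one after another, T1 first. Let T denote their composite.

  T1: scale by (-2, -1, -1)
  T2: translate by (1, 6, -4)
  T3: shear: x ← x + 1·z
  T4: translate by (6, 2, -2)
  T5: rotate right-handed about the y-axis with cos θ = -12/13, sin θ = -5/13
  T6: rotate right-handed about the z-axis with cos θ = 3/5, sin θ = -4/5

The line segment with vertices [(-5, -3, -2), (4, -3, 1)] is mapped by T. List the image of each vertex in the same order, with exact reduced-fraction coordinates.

image vertices: (92/65, 1069/65, 123/13), (893/65, 1/65, 54/13)

T1 scale by (-2, -1, -1): (-5, -3, -2) → (10, 3, 2); (4, -3, 1) → (-8, 3, -1)
T2 translate by (1, 6, -4): (10, 3, 2) → (11, 9, -2); (-8, 3, -1) → (-7, 9, -5)
T3 shear: x ← x + 1·z: (11, 9, -2) → (9, 9, -2); (-7, 9, -5) → (-12, 9, -5)
T4 translate by (6, 2, -2): (9, 9, -2) → (15, 11, -4); (-12, 9, -5) → (-6, 11, -7)
T5 rotate right-handed about the y-axis with cos θ = -12/13, sin θ = -5/13: (15, 11, -4) → (-160/13, 11, 123/13); (-6, 11, -7) → (107/13, 11, 54/13)
T6 rotate right-handed about the z-axis with cos θ = 3/5, sin θ = -4/5: (-160/13, 11, 123/13) → (92/65, 1069/65, 123/13); (107/13, 11, 54/13) → (893/65, 1/65, 54/13)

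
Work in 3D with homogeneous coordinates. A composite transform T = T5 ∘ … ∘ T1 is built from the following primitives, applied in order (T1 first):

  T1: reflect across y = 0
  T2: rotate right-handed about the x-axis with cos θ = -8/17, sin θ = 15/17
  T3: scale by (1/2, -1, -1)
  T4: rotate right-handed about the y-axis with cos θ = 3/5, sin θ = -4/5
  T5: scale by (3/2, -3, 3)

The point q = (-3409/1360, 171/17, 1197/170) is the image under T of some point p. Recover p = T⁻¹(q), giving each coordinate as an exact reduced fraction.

T1 = [1 0 0 0; 0 -1 0 0; 0 0 1 0; 0 0 0 1]
T2·T1 = [1 0 0 0; 0 8/17 -15/17 0; 0 -15/17 -8/17 0; 0 0 0 1]
T3·…·T1 = [1/2 0 0 0; 0 -8/17 15/17 0; 0 15/17 8/17 0; 0 0 0 1]
T4·…·T1 = [3/10 -12/17 -32/85 0; 0 -8/17 15/17 0; 2/5 9/17 24/85 0; 0 0 0 1]
T5·…·T1 = [9/20 -18/17 -48/85 0; 0 24/17 -45/17 0; 6/5 27/17 72/85 0; 0 0 0 1]
det M = 27/4; M⁻¹ = [4/5 0 8/15 0; -8/17 8/51 3/17 0; -64/255 -5/17 8/85 0; 0 0 0 1]
M⁻¹ · (-3409/1360, 171/17, 1197/170)ᵀ = (7/4, 4, -5/3)ᵀ

p = (7/4, 4, -5/3)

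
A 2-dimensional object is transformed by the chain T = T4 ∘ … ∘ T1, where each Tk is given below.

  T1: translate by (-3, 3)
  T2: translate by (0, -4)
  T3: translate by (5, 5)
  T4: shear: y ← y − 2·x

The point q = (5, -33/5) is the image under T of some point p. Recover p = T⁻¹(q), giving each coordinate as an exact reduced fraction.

T1 = [1 0 -3; 0 1 3; 0 0 1]
T2·T1 = [1 0 -3; 0 1 -1; 0 0 1]
T3·…·T1 = [1 0 2; 0 1 4; 0 0 1]
T4·…·T1 = [1 0 2; -2 1 0; 0 0 1]
det M = 1; M⁻¹ = [1 0 -2; 2 1 -4; 0 0 1]
M⁻¹ · (5, -33/5)ᵀ = (3, -3/5)ᵀ

p = (3, -3/5)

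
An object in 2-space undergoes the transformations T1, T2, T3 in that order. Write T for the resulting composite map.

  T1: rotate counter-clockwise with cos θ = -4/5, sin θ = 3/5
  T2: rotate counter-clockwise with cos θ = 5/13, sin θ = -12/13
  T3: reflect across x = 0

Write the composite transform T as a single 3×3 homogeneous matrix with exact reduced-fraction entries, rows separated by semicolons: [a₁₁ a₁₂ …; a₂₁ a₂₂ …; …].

T = [-16/65 63/65 0; 63/65 16/65 0; 0 0 1]

T1 = [-4/5 -3/5 0; 3/5 -4/5 0; 0 0 1]
T2·T1 = [16/65 -63/65 0; 63/65 16/65 0; 0 0 1]
T3·…·T1 = [-16/65 63/65 0; 63/65 16/65 0; 0 0 1]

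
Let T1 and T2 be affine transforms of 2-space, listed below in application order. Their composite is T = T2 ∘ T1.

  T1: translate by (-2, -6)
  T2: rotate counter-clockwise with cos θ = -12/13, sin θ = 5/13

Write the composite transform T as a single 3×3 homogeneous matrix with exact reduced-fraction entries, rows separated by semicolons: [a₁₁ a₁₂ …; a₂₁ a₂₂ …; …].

T1 = [1 0 -2; 0 1 -6; 0 0 1]
T2·T1 = [-12/13 -5/13 54/13; 5/13 -12/13 62/13; 0 0 1]

T = [-12/13 -5/13 54/13; 5/13 -12/13 62/13; 0 0 1]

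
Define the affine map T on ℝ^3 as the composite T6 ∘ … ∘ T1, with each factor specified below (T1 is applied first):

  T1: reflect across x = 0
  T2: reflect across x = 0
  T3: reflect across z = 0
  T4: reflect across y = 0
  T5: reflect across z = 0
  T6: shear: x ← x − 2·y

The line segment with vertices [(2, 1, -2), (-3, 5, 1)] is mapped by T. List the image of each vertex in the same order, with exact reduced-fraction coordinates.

T1 reflect across x = 0: (2, 1, -2) → (-2, 1, -2); (-3, 5, 1) → (3, 5, 1)
T2 reflect across x = 0: (-2, 1, -2) → (2, 1, -2); (3, 5, 1) → (-3, 5, 1)
T3 reflect across z = 0: (2, 1, -2) → (2, 1, 2); (-3, 5, 1) → (-3, 5, -1)
T4 reflect across y = 0: (2, 1, 2) → (2, -1, 2); (-3, 5, -1) → (-3, -5, -1)
T5 reflect across z = 0: (2, -1, 2) → (2, -1, -2); (-3, -5, -1) → (-3, -5, 1)
T6 shear: x ← x − 2·y: (2, -1, -2) → (4, -1, -2); (-3, -5, 1) → (7, -5, 1)

image vertices: (4, -1, -2), (7, -5, 1)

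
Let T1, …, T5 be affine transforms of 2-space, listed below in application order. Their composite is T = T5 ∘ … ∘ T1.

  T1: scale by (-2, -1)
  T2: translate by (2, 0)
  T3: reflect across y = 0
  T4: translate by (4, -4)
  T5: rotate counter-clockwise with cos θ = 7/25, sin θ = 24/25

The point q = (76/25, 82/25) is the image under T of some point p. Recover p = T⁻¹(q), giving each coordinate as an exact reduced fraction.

p = (1, 2)

T1 = [-2 0 0; 0 -1 0; 0 0 1]
T2·T1 = [-2 0 2; 0 -1 0; 0 0 1]
T3·…·T1 = [-2 0 2; 0 1 0; 0 0 1]
T4·…·T1 = [-2 0 6; 0 1 -4; 0 0 1]
T5·…·T1 = [-14/25 -24/25 138/25; -48/25 7/25 116/25; 0 0 1]
det M = -2; M⁻¹ = [-7/50 -12/25 3; -24/25 7/25 4; 0 0 1]
M⁻¹ · (76/25, 82/25)ᵀ = (1, 2)ᵀ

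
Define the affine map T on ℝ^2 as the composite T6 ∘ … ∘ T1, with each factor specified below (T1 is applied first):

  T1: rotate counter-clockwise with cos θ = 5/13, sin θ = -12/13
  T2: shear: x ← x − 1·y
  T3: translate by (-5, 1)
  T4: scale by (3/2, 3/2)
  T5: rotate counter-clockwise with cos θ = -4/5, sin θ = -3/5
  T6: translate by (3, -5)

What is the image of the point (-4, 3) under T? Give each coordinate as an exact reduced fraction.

T(p) = (93/5, -277/65)

T1 rotate counter-clockwise with cos θ = 5/13, sin θ = -12/13: (-4, 3) → (16/13, 63/13)
T2 shear: x ← x − 1·y: (16/13, 63/13) → (-47/13, 63/13)
T3 translate by (-5, 1): (-47/13, 63/13) → (-112/13, 76/13)
T4 scale by (3/2, 3/2): (-112/13, 76/13) → (-168/13, 114/13)
T5 rotate counter-clockwise with cos θ = -4/5, sin θ = -3/5: (-168/13, 114/13) → (78/5, 48/65)
T6 translate by (3, -5): (78/5, 48/65) → (93/5, -277/65)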